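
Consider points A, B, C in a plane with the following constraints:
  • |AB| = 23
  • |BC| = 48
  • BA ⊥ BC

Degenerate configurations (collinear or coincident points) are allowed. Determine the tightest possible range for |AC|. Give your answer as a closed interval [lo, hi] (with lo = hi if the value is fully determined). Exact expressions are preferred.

|AC| = √(2833)  (≈ 53.2259)

|AB| ∈ {23}
|BC| ∈ {48}
|AC| ∈ {√(2833)}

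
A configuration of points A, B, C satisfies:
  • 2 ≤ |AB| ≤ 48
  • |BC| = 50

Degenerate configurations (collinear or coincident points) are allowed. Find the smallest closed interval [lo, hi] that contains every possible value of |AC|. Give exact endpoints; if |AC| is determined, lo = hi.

|AC| ∈ [2, 98]  (≈ [2.0000, 98.0000])

|AB| ∈ [2, 48]
|BC| ∈ {50}
|AC| ∈ [2, 98]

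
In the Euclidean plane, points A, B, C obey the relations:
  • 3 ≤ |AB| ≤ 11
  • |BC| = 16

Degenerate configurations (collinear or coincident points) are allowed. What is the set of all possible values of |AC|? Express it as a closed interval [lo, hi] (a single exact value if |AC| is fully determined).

|AB| ∈ [3, 11]
|BC| ∈ {16}
|AC| ∈ [5, 27]

|AC| ∈ [5, 27]  (≈ [5.0000, 27.0000])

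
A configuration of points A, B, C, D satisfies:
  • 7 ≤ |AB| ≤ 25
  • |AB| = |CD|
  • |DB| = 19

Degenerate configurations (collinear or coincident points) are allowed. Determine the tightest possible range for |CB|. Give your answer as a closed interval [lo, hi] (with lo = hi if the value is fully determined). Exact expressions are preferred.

|AB| ∈ [7, 25]
|BD| ∈ {19}
|CD| ∈ [7, 25]
|AD| ∈ [0, 44]
|BC| ∈ [0, 44]
|AC| ∈ [0, 69]

|CB| ∈ [0, 44]  (≈ [0.0000, 44.0000])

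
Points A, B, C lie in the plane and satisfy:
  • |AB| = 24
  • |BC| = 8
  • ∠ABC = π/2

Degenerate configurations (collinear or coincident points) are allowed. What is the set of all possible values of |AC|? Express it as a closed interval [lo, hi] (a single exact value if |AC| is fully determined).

|AB| ∈ {24}
|BC| ∈ {8}
|AC| ∈ {8·√(10)}

|AC| = 8·√(10)  (≈ 25.2982)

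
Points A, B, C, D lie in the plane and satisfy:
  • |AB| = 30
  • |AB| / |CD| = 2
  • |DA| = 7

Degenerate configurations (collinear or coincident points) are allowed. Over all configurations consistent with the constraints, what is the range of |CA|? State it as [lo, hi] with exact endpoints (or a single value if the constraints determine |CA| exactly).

|AB| ∈ {30}
|AD| ∈ {7}
|CD| ∈ {15}
|BD| ∈ [23, 37]
|AC| ∈ [8, 22]
|BC| ∈ [8, 52]

|CA| ∈ [8, 22]  (≈ [8.0000, 22.0000])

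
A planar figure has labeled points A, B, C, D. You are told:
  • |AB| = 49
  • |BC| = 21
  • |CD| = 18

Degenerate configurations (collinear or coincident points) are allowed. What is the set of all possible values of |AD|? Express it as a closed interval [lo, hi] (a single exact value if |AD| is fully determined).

|AB| ∈ {49}
|BC| ∈ {21}
|CD| ∈ {18}
|AC| ∈ [28, 70]
|BD| ∈ [3, 39]
|AD| ∈ [10, 88]

|AD| ∈ [10, 88]  (≈ [10.0000, 88.0000])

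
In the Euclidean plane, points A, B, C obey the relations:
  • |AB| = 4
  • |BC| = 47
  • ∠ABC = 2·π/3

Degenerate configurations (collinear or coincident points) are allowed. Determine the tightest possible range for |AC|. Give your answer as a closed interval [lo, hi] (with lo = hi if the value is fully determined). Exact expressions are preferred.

|AB| ∈ {4}
|BC| ∈ {47}
|AC| ∈ {√(2413)}

|AC| = √(2413)  (≈ 49.1223)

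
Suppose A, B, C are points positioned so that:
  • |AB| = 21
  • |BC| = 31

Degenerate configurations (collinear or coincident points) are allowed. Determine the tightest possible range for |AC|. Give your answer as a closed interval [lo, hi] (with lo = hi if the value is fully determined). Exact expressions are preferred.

|AB| ∈ {21}
|BC| ∈ {31}
|AC| ∈ [10, 52]

|AC| ∈ [10, 52]  (≈ [10.0000, 52.0000])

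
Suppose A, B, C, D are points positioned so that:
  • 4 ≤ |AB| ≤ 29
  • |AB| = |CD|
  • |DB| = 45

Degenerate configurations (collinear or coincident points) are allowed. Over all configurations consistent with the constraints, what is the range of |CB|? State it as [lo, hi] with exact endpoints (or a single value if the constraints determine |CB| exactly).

|AB| ∈ [4, 29]
|BD| ∈ {45}
|CD| ∈ [4, 29]
|AD| ∈ [16, 74]
|BC| ∈ [16, 74]
|AC| ∈ [0, 103]

|CB| ∈ [16, 74]  (≈ [16.0000, 74.0000])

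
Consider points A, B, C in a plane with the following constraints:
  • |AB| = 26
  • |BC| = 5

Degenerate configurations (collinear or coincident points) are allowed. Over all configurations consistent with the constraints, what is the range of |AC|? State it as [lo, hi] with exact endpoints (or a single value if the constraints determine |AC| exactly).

|AB| ∈ {26}
|BC| ∈ {5}
|AC| ∈ [21, 31]

|AC| ∈ [21, 31]  (≈ [21.0000, 31.0000])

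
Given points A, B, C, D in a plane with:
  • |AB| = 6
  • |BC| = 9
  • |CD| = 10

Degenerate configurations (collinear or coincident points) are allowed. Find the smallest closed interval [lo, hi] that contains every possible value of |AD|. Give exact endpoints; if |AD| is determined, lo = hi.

|AB| ∈ {6}
|BC| ∈ {9}
|CD| ∈ {10}
|AC| ∈ [3, 15]
|BD| ∈ [1, 19]
|AD| ∈ [0, 25]

|AD| ∈ [0, 25]  (≈ [0.0000, 25.0000])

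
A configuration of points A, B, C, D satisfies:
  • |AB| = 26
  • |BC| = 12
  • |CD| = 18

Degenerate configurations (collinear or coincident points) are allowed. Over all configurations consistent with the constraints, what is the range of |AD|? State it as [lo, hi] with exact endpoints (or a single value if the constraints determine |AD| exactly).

|AB| ∈ {26}
|BC| ∈ {12}
|CD| ∈ {18}
|AC| ∈ [14, 38]
|BD| ∈ [6, 30]
|AD| ∈ [0, 56]

|AD| ∈ [0, 56]  (≈ [0.0000, 56.0000])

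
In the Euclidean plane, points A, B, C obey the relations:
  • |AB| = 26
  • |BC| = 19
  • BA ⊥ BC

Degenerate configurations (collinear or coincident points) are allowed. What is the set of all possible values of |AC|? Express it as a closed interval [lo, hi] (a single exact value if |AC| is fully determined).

|AB| ∈ {26}
|BC| ∈ {19}
|AC| ∈ {√(1037)}

|AC| = √(1037)  (≈ 32.2025)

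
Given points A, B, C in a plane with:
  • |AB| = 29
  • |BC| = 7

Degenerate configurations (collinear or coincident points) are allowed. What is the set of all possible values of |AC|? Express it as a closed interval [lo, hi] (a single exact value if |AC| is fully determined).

|AB| ∈ {29}
|BC| ∈ {7}
|AC| ∈ [22, 36]

|AC| ∈ [22, 36]  (≈ [22.0000, 36.0000])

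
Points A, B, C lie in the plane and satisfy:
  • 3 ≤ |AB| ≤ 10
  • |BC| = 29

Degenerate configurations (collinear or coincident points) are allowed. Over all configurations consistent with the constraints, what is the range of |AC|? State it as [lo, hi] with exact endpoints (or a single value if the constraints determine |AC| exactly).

|AB| ∈ [3, 10]
|BC| ∈ {29}
|AC| ∈ [19, 39]

|AC| ∈ [19, 39]  (≈ [19.0000, 39.0000])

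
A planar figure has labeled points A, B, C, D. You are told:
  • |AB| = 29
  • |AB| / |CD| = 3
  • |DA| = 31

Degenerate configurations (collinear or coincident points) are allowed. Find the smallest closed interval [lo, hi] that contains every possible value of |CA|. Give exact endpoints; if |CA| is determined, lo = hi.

|CA| ∈ [64/3, 122/3]  (≈ [21.3333, 40.6667])

|AB| ∈ {29}
|AD| ∈ {31}
|CD| ∈ {29/3}
|BD| ∈ [2, 60]
|AC| ∈ [64/3, 122/3]
|BC| ∈ [0, 209/3]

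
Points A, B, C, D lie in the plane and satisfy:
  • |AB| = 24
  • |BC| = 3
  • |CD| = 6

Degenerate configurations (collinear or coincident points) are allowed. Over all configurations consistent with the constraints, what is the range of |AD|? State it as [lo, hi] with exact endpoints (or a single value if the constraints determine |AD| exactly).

|AD| ∈ [15, 33]  (≈ [15.0000, 33.0000])

|AB| ∈ {24}
|BC| ∈ {3}
|CD| ∈ {6}
|AC| ∈ [21, 27]
|BD| ∈ [3, 9]
|AD| ∈ [15, 33]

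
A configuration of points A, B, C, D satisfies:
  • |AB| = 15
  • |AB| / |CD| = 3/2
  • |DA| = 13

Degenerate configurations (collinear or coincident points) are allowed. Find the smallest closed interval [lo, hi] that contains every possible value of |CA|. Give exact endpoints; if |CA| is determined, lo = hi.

|AB| ∈ {15}
|AD| ∈ {13}
|CD| ∈ {10}
|BD| ∈ [2, 28]
|AC| ∈ [3, 23]
|BC| ∈ [0, 38]

|CA| ∈ [3, 23]  (≈ [3.0000, 23.0000])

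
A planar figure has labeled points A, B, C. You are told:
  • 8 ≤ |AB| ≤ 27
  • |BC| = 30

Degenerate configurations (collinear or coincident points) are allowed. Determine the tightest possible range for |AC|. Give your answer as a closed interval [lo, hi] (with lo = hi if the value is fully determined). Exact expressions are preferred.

|AB| ∈ [8, 27]
|BC| ∈ {30}
|AC| ∈ [3, 57]

|AC| ∈ [3, 57]  (≈ [3.0000, 57.0000])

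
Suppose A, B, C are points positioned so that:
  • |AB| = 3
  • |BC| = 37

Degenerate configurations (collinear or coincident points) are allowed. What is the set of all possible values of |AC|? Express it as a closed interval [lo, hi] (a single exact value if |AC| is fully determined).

|AC| ∈ [34, 40]  (≈ [34.0000, 40.0000])

|AB| ∈ {3}
|BC| ∈ {37}
|AC| ∈ [34, 40]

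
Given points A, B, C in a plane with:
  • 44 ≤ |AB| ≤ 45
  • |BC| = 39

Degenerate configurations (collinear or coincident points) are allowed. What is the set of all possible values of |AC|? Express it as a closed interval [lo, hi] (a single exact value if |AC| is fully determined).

|AB| ∈ [44, 45]
|BC| ∈ {39}
|AC| ∈ [5, 84]

|AC| ∈ [5, 84]  (≈ [5.0000, 84.0000])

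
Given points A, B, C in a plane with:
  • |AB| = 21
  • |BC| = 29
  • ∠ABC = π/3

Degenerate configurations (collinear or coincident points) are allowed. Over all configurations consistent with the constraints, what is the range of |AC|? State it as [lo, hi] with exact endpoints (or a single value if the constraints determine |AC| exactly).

|AB| ∈ {21}
|BC| ∈ {29}
|AC| ∈ {√(673)}

|AC| = √(673)  (≈ 25.9422)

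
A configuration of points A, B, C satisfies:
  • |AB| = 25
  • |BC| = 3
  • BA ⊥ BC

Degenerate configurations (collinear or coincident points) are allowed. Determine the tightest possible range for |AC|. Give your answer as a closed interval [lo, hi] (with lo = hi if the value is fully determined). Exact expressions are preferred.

|AB| ∈ {25}
|BC| ∈ {3}
|AC| ∈ {√(634)}

|AC| = √(634)  (≈ 25.1794)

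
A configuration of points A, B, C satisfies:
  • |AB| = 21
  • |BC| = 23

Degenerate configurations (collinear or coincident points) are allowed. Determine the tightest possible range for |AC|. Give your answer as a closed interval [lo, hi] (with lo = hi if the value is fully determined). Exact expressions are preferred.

|AC| ∈ [2, 44]  (≈ [2.0000, 44.0000])

|AB| ∈ {21}
|BC| ∈ {23}
|AC| ∈ [2, 44]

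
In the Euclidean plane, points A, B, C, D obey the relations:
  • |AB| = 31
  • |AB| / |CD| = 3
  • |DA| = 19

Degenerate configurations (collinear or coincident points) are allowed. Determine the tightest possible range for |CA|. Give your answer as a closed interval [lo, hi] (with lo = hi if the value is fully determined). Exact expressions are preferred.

|AB| ∈ {31}
|AD| ∈ {19}
|CD| ∈ {31/3}
|BD| ∈ [12, 50]
|AC| ∈ [26/3, 88/3]
|BC| ∈ [5/3, 181/3]

|CA| ∈ [26/3, 88/3]  (≈ [8.6667, 29.3333])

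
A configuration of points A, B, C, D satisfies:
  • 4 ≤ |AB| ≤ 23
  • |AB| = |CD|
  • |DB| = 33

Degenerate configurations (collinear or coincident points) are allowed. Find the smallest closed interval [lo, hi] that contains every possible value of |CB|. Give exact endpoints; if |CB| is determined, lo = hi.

|CB| ∈ [10, 56]  (≈ [10.0000, 56.0000])

|AB| ∈ [4, 23]
|BD| ∈ {33}
|CD| ∈ [4, 23]
|AD| ∈ [10, 56]
|BC| ∈ [10, 56]
|AC| ∈ [0, 79]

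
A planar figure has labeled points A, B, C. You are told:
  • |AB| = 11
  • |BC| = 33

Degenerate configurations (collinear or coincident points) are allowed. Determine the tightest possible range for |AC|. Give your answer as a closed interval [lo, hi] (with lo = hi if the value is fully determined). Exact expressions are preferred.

|AB| ∈ {11}
|BC| ∈ {33}
|AC| ∈ [22, 44]

|AC| ∈ [22, 44]  (≈ [22.0000, 44.0000])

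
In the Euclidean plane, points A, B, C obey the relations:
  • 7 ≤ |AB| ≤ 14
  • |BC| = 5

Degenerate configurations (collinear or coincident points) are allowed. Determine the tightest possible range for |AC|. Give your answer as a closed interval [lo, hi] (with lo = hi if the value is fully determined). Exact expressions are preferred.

|AC| ∈ [2, 19]  (≈ [2.0000, 19.0000])

|AB| ∈ [7, 14]
|BC| ∈ {5}
|AC| ∈ [2, 19]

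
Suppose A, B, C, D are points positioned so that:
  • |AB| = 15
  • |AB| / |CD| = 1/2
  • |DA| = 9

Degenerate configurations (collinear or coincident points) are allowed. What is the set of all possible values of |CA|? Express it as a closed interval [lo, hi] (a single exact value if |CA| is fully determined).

|AB| ∈ {15}
|AD| ∈ {9}
|CD| ∈ {30}
|BD| ∈ [6, 24]
|AC| ∈ [21, 39]
|BC| ∈ [6, 54]

|CA| ∈ [21, 39]  (≈ [21.0000, 39.0000])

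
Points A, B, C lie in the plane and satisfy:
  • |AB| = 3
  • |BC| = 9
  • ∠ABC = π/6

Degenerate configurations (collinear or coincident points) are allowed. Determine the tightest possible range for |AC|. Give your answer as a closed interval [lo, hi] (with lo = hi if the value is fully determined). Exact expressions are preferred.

|AB| ∈ {3}
|BC| ∈ {9}
|AC| ∈ {3·√(10 - 3·√(3))}

|AC| = 3·√(10 - 3·√(3))  (≈ 6.5753)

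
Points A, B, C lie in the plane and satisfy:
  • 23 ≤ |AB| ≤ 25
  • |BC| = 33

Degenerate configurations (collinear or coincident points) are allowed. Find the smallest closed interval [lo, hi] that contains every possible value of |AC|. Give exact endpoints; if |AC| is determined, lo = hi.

|AB| ∈ [23, 25]
|BC| ∈ {33}
|AC| ∈ [8, 58]

|AC| ∈ [8, 58]  (≈ [8.0000, 58.0000])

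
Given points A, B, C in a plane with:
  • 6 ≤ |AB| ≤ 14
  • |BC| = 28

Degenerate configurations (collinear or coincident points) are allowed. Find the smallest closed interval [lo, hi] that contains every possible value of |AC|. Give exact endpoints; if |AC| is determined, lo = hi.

|AC| ∈ [14, 42]  (≈ [14.0000, 42.0000])

|AB| ∈ [6, 14]
|BC| ∈ {28}
|AC| ∈ [14, 42]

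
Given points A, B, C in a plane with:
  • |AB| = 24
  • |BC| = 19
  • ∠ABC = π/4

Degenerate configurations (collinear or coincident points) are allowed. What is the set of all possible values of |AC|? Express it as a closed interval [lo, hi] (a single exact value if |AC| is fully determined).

|AC| = √(937 - 456·√(2))  (≈ 17.0915)

|AB| ∈ {24}
|BC| ∈ {19}
|AC| ∈ {√(937 - 456·√(2))}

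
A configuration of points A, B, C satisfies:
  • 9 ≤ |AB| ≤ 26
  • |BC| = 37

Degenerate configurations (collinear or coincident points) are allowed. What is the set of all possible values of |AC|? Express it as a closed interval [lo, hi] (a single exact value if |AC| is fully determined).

|AC| ∈ [11, 63]  (≈ [11.0000, 63.0000])

|AB| ∈ [9, 26]
|BC| ∈ {37}
|AC| ∈ [11, 63]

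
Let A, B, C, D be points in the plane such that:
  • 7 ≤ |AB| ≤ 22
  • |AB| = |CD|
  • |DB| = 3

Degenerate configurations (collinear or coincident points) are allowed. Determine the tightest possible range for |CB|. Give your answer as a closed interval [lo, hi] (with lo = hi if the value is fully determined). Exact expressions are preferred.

|CB| ∈ [4, 25]  (≈ [4.0000, 25.0000])

|AB| ∈ [7, 22]
|BD| ∈ {3}
|CD| ∈ [7, 22]
|AD| ∈ [4, 25]
|BC| ∈ [4, 25]
|AC| ∈ [0, 47]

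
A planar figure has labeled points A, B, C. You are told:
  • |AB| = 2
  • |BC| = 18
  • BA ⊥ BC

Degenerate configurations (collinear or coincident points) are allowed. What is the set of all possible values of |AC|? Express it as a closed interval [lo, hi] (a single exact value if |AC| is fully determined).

|AC| = 2·√(82)  (≈ 18.1108)

|AB| ∈ {2}
|BC| ∈ {18}
|AC| ∈ {2·√(82)}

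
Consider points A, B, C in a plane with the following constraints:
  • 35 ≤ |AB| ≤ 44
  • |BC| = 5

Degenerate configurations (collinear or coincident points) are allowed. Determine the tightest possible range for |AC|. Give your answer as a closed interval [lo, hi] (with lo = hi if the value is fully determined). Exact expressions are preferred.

|AB| ∈ [35, 44]
|BC| ∈ {5}
|AC| ∈ [30, 49]

|AC| ∈ [30, 49]  (≈ [30.0000, 49.0000])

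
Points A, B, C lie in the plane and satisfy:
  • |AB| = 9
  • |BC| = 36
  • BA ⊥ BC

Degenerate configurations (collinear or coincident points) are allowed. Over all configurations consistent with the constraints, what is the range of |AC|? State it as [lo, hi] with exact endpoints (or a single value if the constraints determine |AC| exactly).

|AC| = 9·√(17)  (≈ 37.1080)

|AB| ∈ {9}
|BC| ∈ {36}
|AC| ∈ {9·√(17)}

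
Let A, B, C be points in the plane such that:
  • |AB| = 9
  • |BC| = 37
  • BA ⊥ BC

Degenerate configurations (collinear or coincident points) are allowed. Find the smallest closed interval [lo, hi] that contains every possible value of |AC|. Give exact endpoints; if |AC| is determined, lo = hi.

|AB| ∈ {9}
|BC| ∈ {37}
|AC| ∈ {5·√(58)}

|AC| = 5·√(58)  (≈ 38.0789)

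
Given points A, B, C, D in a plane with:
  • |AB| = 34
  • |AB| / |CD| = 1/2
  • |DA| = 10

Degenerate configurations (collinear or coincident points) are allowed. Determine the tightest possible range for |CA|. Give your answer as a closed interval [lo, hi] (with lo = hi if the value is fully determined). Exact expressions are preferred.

|AB| ∈ {34}
|AD| ∈ {10}
|CD| ∈ {68}
|BD| ∈ [24, 44]
|AC| ∈ [58, 78]
|BC| ∈ [24, 112]

|CA| ∈ [58, 78]  (≈ [58.0000, 78.0000])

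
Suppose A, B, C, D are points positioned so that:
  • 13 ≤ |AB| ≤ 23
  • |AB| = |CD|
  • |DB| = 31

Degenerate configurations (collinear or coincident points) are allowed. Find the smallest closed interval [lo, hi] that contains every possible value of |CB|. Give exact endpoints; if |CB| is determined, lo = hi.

|AB| ∈ [13, 23]
|BD| ∈ {31}
|CD| ∈ [13, 23]
|AD| ∈ [8, 54]
|BC| ∈ [8, 54]
|AC| ∈ [0, 77]

|CB| ∈ [8, 54]  (≈ [8.0000, 54.0000])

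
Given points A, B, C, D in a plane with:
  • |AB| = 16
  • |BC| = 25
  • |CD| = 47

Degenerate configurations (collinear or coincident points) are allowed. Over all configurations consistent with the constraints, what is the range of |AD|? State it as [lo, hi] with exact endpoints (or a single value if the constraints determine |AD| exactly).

|AD| ∈ [6, 88]  (≈ [6.0000, 88.0000])

|AB| ∈ {16}
|BC| ∈ {25}
|CD| ∈ {47}
|AC| ∈ [9, 41]
|BD| ∈ [22, 72]
|AD| ∈ [6, 88]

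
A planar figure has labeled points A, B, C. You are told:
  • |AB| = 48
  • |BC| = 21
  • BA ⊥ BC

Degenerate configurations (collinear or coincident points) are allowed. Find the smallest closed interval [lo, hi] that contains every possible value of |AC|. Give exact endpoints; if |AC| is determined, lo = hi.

|AC| = 3·√(305)  (≈ 52.3927)

|AB| ∈ {48}
|BC| ∈ {21}
|AC| ∈ {3·√(305)}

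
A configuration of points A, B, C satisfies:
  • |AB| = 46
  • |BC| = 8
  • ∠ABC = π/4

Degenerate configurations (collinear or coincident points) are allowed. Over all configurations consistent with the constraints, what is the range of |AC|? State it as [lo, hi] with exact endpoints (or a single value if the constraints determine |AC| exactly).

|AB| ∈ {46}
|BC| ∈ {8}
|AC| ∈ {2·√(545 - 92·√(2))}

|AC| = 2·√(545 - 92·√(2))  (≈ 40.7378)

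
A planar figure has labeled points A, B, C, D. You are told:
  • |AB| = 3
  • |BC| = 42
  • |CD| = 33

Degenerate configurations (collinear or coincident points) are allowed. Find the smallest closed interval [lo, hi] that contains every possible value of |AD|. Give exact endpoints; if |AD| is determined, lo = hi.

|AD| ∈ [6, 78]  (≈ [6.0000, 78.0000])

|AB| ∈ {3}
|BC| ∈ {42}
|CD| ∈ {33}
|AC| ∈ [39, 45]
|BD| ∈ [9, 75]
|AD| ∈ [6, 78]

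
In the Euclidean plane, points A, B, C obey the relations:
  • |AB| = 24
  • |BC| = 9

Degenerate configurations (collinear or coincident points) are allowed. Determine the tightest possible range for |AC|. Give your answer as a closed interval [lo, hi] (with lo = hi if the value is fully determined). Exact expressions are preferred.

|AC| ∈ [15, 33]  (≈ [15.0000, 33.0000])

|AB| ∈ {24}
|BC| ∈ {9}
|AC| ∈ [15, 33]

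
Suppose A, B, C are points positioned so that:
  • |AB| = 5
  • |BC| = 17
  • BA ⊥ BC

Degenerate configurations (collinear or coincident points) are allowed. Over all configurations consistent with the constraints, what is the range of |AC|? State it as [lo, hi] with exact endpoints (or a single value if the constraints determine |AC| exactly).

|AC| = √(314)  (≈ 17.7200)

|AB| ∈ {5}
|BC| ∈ {17}
|AC| ∈ {√(314)}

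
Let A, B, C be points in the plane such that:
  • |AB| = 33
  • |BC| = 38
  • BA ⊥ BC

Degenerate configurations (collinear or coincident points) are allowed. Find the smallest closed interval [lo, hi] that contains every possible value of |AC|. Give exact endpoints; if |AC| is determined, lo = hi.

|AB| ∈ {33}
|BC| ∈ {38}
|AC| ∈ {√(2533)}

|AC| = √(2533)  (≈ 50.3289)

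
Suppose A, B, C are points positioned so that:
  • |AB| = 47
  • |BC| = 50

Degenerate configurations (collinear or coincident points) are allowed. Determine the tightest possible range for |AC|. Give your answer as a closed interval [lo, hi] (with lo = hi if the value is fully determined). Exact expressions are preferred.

|AC| ∈ [3, 97]  (≈ [3.0000, 97.0000])

|AB| ∈ {47}
|BC| ∈ {50}
|AC| ∈ [3, 97]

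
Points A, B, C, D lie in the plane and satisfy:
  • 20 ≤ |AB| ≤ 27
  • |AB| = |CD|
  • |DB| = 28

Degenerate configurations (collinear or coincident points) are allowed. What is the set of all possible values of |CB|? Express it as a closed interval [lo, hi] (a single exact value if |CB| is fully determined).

|CB| ∈ [1, 55]  (≈ [1.0000, 55.0000])

|AB| ∈ [20, 27]
|BD| ∈ {28}
|CD| ∈ [20, 27]
|AD| ∈ [1, 55]
|BC| ∈ [1, 55]
|AC| ∈ [0, 82]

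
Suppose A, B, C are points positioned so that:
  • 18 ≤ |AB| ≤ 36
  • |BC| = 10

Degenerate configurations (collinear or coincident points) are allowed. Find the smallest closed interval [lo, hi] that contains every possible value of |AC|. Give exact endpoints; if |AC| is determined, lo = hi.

|AB| ∈ [18, 36]
|BC| ∈ {10}
|AC| ∈ [8, 46]

|AC| ∈ [8, 46]  (≈ [8.0000, 46.0000])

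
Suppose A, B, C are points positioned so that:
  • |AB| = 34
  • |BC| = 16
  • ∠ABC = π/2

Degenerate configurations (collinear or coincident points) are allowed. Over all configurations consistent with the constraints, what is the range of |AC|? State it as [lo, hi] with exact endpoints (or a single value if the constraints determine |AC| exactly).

|AC| = 2·√(353)  (≈ 37.5766)

|AB| ∈ {34}
|BC| ∈ {16}
|AC| ∈ {2·√(353)}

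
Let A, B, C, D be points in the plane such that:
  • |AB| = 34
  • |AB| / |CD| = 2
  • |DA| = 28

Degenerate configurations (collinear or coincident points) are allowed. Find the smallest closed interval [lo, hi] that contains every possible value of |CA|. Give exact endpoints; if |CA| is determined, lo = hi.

|AB| ∈ {34}
|AD| ∈ {28}
|CD| ∈ {17}
|BD| ∈ [6, 62]
|AC| ∈ [11, 45]
|BC| ∈ [0, 79]

|CA| ∈ [11, 45]  (≈ [11.0000, 45.0000])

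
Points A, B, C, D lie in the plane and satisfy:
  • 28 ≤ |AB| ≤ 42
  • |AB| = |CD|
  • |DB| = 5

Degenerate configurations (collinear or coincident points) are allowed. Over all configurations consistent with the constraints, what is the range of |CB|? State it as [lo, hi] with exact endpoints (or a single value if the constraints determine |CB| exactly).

|CB| ∈ [23, 47]  (≈ [23.0000, 47.0000])

|AB| ∈ [28, 42]
|BD| ∈ {5}
|CD| ∈ [28, 42]
|AD| ∈ [23, 47]
|BC| ∈ [23, 47]
|AC| ∈ [0, 89]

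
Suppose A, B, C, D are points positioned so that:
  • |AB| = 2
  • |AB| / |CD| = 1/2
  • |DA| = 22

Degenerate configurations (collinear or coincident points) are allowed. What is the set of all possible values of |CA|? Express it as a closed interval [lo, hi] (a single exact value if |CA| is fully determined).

|CA| ∈ [18, 26]  (≈ [18.0000, 26.0000])

|AB| ∈ {2}
|AD| ∈ {22}
|CD| ∈ {4}
|BD| ∈ [20, 24]
|AC| ∈ [18, 26]
|BC| ∈ [16, 28]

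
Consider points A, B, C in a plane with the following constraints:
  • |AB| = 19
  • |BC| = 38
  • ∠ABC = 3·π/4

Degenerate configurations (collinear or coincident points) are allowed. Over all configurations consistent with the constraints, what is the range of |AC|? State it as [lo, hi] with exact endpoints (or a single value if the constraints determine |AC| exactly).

|AB| ∈ {19}
|BC| ∈ {38}
|AC| ∈ {19·√(2·√(2) + 5)}

|AC| = 19·√(2·√(2) + 5)  (≈ 53.1607)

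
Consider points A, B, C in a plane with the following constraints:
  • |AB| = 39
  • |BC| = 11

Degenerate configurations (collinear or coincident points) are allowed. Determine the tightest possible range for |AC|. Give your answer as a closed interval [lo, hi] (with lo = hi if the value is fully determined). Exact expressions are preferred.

|AC| ∈ [28, 50]  (≈ [28.0000, 50.0000])

|AB| ∈ {39}
|BC| ∈ {11}
|AC| ∈ [28, 50]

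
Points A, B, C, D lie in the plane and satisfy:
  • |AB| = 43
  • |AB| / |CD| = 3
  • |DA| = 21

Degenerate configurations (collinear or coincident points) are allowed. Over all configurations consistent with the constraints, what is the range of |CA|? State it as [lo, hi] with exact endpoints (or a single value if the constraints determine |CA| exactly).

|CA| ∈ [20/3, 106/3]  (≈ [6.6667, 35.3333])

|AB| ∈ {43}
|AD| ∈ {21}
|CD| ∈ {43/3}
|BD| ∈ [22, 64]
|AC| ∈ [20/3, 106/3]
|BC| ∈ [23/3, 235/3]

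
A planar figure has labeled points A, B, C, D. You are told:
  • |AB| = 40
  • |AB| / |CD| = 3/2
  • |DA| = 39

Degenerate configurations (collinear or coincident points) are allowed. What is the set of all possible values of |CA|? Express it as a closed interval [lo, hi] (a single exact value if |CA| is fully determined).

|CA| ∈ [37/3, 197/3]  (≈ [12.3333, 65.6667])

|AB| ∈ {40}
|AD| ∈ {39}
|CD| ∈ {80/3}
|BD| ∈ [1, 79]
|AC| ∈ [37/3, 197/3]
|BC| ∈ [0, 317/3]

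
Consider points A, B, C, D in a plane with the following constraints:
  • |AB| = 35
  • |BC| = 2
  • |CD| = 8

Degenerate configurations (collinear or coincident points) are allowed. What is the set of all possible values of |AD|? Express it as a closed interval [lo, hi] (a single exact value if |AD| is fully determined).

|AB| ∈ {35}
|BC| ∈ {2}
|CD| ∈ {8}
|AC| ∈ [33, 37]
|BD| ∈ [6, 10]
|AD| ∈ [25, 45]

|AD| ∈ [25, 45]  (≈ [25.0000, 45.0000])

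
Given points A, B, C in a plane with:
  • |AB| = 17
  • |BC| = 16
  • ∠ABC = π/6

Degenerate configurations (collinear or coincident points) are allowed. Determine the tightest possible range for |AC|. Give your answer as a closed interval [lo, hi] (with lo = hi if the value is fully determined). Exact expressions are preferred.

|AC| = √(545 - 272·√(3))  (≈ 8.5955)

|AB| ∈ {17}
|BC| ∈ {16}
|AC| ∈ {√(545 - 272·√(3))}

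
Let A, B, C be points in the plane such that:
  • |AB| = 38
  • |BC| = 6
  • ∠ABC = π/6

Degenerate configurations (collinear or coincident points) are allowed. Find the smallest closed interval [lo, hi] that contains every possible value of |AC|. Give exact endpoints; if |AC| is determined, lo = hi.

|AC| = 2·√(370 - 57·√(3))  (≈ 32.9407)

|AB| ∈ {38}
|BC| ∈ {6}
|AC| ∈ {2·√(370 - 57·√(3))}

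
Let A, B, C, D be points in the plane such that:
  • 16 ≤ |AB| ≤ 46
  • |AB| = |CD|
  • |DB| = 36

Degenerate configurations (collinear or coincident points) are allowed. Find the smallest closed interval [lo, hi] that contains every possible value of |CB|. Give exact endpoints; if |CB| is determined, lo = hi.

|CB| ∈ [0, 82]  (≈ [0.0000, 82.0000])

|AB| ∈ [16, 46]
|BD| ∈ {36}
|CD| ∈ [16, 46]
|AD| ∈ [0, 82]
|BC| ∈ [0, 82]
|AC| ∈ [0, 128]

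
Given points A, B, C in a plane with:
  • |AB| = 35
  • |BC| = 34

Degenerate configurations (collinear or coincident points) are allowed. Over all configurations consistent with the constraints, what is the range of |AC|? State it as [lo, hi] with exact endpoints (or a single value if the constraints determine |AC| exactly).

|AB| ∈ {35}
|BC| ∈ {34}
|AC| ∈ [1, 69]

|AC| ∈ [1, 69]  (≈ [1.0000, 69.0000])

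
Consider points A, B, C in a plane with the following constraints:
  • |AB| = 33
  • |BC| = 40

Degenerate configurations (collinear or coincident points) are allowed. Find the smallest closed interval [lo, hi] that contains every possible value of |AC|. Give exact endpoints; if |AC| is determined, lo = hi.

|AC| ∈ [7, 73]  (≈ [7.0000, 73.0000])

|AB| ∈ {33}
|BC| ∈ {40}
|AC| ∈ [7, 73]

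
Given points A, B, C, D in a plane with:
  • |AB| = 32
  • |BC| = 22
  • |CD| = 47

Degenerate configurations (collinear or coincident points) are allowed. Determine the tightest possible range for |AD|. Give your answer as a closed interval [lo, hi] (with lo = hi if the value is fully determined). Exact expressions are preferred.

|AD| ∈ [0, 101]  (≈ [0.0000, 101.0000])

|AB| ∈ {32}
|BC| ∈ {22}
|CD| ∈ {47}
|AC| ∈ [10, 54]
|BD| ∈ [25, 69]
|AD| ∈ [0, 101]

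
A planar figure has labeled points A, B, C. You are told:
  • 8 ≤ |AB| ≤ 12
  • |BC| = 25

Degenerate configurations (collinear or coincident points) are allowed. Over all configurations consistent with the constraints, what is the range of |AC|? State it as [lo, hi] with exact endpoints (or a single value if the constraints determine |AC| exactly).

|AB| ∈ [8, 12]
|BC| ∈ {25}
|AC| ∈ [13, 37]

|AC| ∈ [13, 37]  (≈ [13.0000, 37.0000])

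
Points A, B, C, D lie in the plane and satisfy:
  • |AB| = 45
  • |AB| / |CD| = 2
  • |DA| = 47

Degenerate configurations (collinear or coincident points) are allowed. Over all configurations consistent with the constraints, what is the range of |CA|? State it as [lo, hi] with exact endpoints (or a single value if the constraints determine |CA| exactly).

|AB| ∈ {45}
|AD| ∈ {47}
|CD| ∈ {45/2}
|BD| ∈ [2, 92]
|AC| ∈ [49/2, 139/2]
|BC| ∈ [0, 229/2]

|CA| ∈ [49/2, 139/2]  (≈ [24.5000, 69.5000])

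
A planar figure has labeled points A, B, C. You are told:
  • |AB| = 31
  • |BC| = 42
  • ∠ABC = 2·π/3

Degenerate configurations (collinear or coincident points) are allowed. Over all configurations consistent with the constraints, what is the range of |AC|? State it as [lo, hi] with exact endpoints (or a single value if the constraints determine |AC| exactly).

|AC| = √(4027)  (≈ 63.4586)

|AB| ∈ {31}
|BC| ∈ {42}
|AC| ∈ {√(4027)}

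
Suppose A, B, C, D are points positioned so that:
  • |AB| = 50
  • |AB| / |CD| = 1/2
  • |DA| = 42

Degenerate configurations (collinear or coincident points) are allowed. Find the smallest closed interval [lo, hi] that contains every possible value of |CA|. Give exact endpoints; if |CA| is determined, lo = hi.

|AB| ∈ {50}
|AD| ∈ {42}
|CD| ∈ {100}
|BD| ∈ [8, 92]
|AC| ∈ [58, 142]
|BC| ∈ [8, 192]

|CA| ∈ [58, 142]  (≈ [58.0000, 142.0000])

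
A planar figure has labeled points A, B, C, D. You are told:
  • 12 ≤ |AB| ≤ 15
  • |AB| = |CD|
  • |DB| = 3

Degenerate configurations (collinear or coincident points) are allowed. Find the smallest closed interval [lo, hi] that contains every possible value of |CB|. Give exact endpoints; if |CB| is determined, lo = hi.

|AB| ∈ [12, 15]
|BD| ∈ {3}
|CD| ∈ [12, 15]
|AD| ∈ [9, 18]
|BC| ∈ [9, 18]
|AC| ∈ [0, 33]

|CB| ∈ [9, 18]  (≈ [9.0000, 18.0000])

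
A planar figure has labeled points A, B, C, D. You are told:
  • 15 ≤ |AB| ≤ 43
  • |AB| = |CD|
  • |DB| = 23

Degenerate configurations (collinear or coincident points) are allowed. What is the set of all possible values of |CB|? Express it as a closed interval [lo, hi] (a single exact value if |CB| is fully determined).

|AB| ∈ [15, 43]
|BD| ∈ {23}
|CD| ∈ [15, 43]
|AD| ∈ [0, 66]
|BC| ∈ [0, 66]
|AC| ∈ [0, 109]

|CB| ∈ [0, 66]  (≈ [0.0000, 66.0000])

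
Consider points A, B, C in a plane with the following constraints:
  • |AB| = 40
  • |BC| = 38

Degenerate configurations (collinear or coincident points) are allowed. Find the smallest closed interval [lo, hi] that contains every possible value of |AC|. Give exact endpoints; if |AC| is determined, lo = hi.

|AC| ∈ [2, 78]  (≈ [2.0000, 78.0000])

|AB| ∈ {40}
|BC| ∈ {38}
|AC| ∈ [2, 78]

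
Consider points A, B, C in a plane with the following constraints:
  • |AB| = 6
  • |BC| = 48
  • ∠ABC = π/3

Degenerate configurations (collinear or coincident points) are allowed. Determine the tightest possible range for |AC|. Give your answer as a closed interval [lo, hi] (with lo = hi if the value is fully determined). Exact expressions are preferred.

|AB| ∈ {6}
|BC| ∈ {48}
|AC| ∈ {6·√(57)}

|AC| = 6·√(57)  (≈ 45.2990)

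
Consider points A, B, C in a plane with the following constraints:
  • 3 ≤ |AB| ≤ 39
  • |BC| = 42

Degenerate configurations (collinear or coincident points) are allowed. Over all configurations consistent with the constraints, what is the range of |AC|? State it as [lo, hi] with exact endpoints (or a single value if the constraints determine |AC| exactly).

|AB| ∈ [3, 39]
|BC| ∈ {42}
|AC| ∈ [3, 81]

|AC| ∈ [3, 81]  (≈ [3.0000, 81.0000])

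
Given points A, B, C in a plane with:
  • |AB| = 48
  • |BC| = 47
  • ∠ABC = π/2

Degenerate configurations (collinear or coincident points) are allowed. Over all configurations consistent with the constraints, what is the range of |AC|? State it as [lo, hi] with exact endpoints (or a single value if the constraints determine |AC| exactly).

|AB| ∈ {48}
|BC| ∈ {47}
|AC| ∈ {√(4513)}

|AC| = √(4513)  (≈ 67.1789)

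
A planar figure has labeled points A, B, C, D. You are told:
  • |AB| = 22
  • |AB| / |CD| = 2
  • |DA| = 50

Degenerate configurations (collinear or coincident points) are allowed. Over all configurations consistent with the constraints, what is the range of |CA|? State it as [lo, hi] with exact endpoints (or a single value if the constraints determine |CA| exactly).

|CA| ∈ [39, 61]  (≈ [39.0000, 61.0000])

|AB| ∈ {22}
|AD| ∈ {50}
|CD| ∈ {11}
|BD| ∈ [28, 72]
|AC| ∈ [39, 61]
|BC| ∈ [17, 83]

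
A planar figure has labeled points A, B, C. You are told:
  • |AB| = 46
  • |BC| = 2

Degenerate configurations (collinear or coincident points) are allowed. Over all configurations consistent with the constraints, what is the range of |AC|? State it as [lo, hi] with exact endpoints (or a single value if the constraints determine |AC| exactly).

|AB| ∈ {46}
|BC| ∈ {2}
|AC| ∈ [44, 48]

|AC| ∈ [44, 48]  (≈ [44.0000, 48.0000])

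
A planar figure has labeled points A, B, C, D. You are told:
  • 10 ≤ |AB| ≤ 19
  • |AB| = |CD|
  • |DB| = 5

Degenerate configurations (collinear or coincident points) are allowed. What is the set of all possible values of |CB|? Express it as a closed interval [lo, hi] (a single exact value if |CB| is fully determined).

|AB| ∈ [10, 19]
|BD| ∈ {5}
|CD| ∈ [10, 19]
|AD| ∈ [5, 24]
|BC| ∈ [5, 24]
|AC| ∈ [0, 43]

|CB| ∈ [5, 24]  (≈ [5.0000, 24.0000])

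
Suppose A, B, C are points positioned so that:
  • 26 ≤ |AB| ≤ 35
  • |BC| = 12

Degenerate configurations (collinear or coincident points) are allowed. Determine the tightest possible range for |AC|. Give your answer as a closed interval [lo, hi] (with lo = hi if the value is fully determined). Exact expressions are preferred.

|AB| ∈ [26, 35]
|BC| ∈ {12}
|AC| ∈ [14, 47]

|AC| ∈ [14, 47]  (≈ [14.0000, 47.0000])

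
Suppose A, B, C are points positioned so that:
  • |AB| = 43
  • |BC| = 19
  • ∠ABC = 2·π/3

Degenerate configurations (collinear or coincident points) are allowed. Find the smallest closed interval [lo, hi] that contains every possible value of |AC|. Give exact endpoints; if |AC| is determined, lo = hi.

|AC| = √(3027)  (≈ 55.0182)

|AB| ∈ {43}
|BC| ∈ {19}
|AC| ∈ {√(3027)}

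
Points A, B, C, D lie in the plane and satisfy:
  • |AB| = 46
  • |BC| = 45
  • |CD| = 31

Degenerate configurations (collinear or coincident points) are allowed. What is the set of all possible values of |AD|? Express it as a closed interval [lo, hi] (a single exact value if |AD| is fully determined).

|AD| ∈ [0, 122]  (≈ [0.0000, 122.0000])

|AB| ∈ {46}
|BC| ∈ {45}
|CD| ∈ {31}
|AC| ∈ [1, 91]
|BD| ∈ [14, 76]
|AD| ∈ [0, 122]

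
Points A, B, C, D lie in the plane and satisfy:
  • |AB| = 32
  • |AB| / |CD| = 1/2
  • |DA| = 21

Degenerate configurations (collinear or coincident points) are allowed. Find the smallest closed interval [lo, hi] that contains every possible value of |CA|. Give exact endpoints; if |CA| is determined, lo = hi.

|AB| ∈ {32}
|AD| ∈ {21}
|CD| ∈ {64}
|BD| ∈ [11, 53]
|AC| ∈ [43, 85]
|BC| ∈ [11, 117]

|CA| ∈ [43, 85]  (≈ [43.0000, 85.0000])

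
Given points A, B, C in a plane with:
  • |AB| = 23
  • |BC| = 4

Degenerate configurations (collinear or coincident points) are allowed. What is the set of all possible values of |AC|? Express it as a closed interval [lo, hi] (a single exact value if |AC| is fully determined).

|AB| ∈ {23}
|BC| ∈ {4}
|AC| ∈ [19, 27]

|AC| ∈ [19, 27]  (≈ [19.0000, 27.0000])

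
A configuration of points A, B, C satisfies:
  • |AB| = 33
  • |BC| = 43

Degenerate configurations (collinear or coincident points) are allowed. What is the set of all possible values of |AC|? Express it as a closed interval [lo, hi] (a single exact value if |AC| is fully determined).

|AC| ∈ [10, 76]  (≈ [10.0000, 76.0000])

|AB| ∈ {33}
|BC| ∈ {43}
|AC| ∈ [10, 76]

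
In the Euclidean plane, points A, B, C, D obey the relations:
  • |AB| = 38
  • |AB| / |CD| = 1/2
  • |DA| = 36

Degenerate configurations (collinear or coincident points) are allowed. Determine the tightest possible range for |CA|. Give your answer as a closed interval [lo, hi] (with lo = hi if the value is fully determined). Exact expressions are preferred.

|AB| ∈ {38}
|AD| ∈ {36}
|CD| ∈ {76}
|BD| ∈ [2, 74]
|AC| ∈ [40, 112]
|BC| ∈ [2, 150]

|CA| ∈ [40, 112]  (≈ [40.0000, 112.0000])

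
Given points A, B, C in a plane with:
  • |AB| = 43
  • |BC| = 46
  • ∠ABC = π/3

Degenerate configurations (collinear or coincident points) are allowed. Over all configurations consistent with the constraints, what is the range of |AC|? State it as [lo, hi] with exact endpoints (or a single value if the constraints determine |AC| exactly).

|AB| ∈ {43}
|BC| ∈ {46}
|AC| ∈ {√(1987)}

|AC| = √(1987)  (≈ 44.5758)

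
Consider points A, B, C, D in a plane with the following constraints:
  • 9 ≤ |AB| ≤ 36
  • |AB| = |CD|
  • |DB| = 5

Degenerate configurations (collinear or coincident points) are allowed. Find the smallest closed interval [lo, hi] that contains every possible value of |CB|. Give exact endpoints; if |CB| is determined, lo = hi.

|AB| ∈ [9, 36]
|BD| ∈ {5}
|CD| ∈ [9, 36]
|AD| ∈ [4, 41]
|BC| ∈ [4, 41]
|AC| ∈ [0, 77]

|CB| ∈ [4, 41]  (≈ [4.0000, 41.0000])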